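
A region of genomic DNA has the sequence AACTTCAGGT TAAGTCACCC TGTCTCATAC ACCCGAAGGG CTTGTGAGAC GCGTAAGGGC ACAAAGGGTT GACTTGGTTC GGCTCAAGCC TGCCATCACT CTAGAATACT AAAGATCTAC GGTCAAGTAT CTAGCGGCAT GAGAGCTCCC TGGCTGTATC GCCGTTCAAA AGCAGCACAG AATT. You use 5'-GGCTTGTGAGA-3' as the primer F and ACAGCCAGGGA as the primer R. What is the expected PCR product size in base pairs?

119 bp

The forward primer matches the template at positions 39–49.
Taking the reverse complement of ACAGCCAGGGA gives TCCCTGGCTGT, found at positions 147–157 on the template; the primer anneals here to the top strand with its 3' end pointing upstream.
Product length = (reverse-primer end) − (forward-primer start) + 1 = 157 − 39 + 1 = 119 bp.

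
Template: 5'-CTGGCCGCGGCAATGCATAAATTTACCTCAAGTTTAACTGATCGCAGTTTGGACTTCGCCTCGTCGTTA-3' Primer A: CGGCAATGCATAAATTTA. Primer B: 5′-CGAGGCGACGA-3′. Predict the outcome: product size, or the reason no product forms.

No product — primer B has no binding site in the template.

Primer B (CGAGGCGACGA) does not match the top strand, and its reverse complement TCGTCGCCTCG does not match either.
With no annealing site for primer B, no amplification occurs.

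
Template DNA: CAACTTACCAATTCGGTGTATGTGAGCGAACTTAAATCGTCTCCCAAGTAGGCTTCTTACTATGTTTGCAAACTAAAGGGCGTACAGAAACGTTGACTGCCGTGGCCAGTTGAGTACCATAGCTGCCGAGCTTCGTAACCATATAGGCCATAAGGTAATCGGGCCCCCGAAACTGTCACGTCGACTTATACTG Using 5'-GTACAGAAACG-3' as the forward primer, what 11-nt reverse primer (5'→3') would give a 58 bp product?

The forward primer binds at positions 82–92, so a 58 bp product ends at position 82 + 58 − 1 = 139.
The reverse primer anneals to the top strand over positions 129–139, i.e. to AGCTTCGTAAC.
Its sequence written 5'→3' is the reverse complement: GTTACGAAGCT.

5'-GTTACGAAGCT-3'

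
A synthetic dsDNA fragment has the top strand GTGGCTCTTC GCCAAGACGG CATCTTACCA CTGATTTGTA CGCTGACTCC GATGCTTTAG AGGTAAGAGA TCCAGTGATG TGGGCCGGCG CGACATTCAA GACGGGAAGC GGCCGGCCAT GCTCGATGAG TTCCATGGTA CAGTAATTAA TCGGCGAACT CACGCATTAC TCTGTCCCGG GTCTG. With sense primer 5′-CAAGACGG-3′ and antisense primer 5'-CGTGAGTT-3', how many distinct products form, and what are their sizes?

The forward primer CAAGACGG matches the top strand at positions 13–20, 98–105.
The reverse primer's reverse complement is AACTCACG, matching at positions 157–164.
Each forward site pairs with the reverse site to give a product ending at position 164: sizes 152, 67 bp.

Two products: 152 bp, 67 bp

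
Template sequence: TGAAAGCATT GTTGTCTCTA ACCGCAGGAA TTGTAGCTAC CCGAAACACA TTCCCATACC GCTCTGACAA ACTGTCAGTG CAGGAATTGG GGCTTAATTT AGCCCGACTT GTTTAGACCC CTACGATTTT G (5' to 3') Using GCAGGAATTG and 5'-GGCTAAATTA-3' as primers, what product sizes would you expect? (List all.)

81 bp, 25 bp

The forward primer GCAGGAATTG matches the top strand at positions 24–33, 80–89.
The reverse primer's reverse complement is TAATTTAGCC, matching at positions 95–104.
Each forward site pairs with the reverse site to give a product ending at position 104: sizes 81, 25 bp.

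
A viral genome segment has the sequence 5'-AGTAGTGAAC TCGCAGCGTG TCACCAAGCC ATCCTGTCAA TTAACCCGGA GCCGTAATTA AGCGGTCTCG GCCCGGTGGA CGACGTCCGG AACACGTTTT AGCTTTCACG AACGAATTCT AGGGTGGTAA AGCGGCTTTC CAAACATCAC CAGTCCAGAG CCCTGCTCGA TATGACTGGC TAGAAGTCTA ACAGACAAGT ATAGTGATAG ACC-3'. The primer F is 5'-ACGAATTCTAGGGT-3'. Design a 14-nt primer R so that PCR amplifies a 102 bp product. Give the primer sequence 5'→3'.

The forward primer binds at positions 112–125, so a 102 bp product ends at position 112 + 102 − 1 = 213.
The reverse primer anneals to the top strand over positions 200–213, i.e. to TATAGTGATAGACC.
Its sequence written 5'→3' is the reverse complement: GGTCTATCACTATA.

5'-GGTCTATCACTATA-3'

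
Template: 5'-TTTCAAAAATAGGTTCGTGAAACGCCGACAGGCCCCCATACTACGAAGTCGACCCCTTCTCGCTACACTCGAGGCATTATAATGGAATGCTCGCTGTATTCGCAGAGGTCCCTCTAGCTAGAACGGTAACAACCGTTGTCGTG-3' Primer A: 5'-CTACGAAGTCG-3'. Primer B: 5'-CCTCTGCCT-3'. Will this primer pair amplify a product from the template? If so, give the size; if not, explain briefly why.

No product — primer B has no binding site in the template.

Primer B (CCTCTGCCT) does not match the top strand, and its reverse complement AGGCAGAGG does not match either.
With no annealing site for primer B, no amplification occurs.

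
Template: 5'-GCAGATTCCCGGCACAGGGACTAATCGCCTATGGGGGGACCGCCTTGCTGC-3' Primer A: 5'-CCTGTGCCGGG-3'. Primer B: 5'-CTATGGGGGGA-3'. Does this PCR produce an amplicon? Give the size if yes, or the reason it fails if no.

Primer A (CCTGTGCCGGG) has reverse complement CCCGGCACAGG, which matches the top strand at positions 8–18; primer A anneals to the top strand there with its 3' end pointing upstream toward position 8.
Primer B (CTATGGGGGGA) matches the top strand directly at positions 29–39; it anneals to the bottom strand with its 3' end pointing downstream toward position 39.
The 3' ends diverge (primer A extends toward position 1, primer B toward position 51), so the primers never converge on a shared product.

No product — the primers' 3' ends point away from each other.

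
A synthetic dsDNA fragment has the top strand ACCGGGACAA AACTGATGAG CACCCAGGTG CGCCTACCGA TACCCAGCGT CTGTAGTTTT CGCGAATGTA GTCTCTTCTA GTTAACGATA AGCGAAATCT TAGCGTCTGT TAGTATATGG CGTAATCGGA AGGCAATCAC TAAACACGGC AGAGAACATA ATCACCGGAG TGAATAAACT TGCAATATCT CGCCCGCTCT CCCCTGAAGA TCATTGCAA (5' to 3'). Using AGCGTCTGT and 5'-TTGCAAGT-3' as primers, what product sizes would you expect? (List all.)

140 bp, 84 bp

The forward primer AGCGTCTGT matches the top strand at positions 46–54, 102–110.
The reverse primer's reverse complement is ACTTGCAA, matching at positions 178–185.
Each forward site pairs with the reverse site to give a product ending at position 185: sizes 140, 84 bp.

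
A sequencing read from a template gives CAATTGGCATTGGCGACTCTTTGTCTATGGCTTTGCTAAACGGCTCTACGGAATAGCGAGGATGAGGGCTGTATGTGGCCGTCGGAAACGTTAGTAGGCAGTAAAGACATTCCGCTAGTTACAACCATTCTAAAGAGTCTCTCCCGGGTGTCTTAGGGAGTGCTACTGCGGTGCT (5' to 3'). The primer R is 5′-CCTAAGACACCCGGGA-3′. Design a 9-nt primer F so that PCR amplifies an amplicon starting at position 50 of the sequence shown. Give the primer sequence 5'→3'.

5'-GGAATAGCG-3'

The reverse primer's reverse complement TCCCGGGTGTCTTAGG matches the template at positions 142–157; the product starts at position 50.
The forward primer is identical to the top strand over positions 50–58: GGAATAGCG.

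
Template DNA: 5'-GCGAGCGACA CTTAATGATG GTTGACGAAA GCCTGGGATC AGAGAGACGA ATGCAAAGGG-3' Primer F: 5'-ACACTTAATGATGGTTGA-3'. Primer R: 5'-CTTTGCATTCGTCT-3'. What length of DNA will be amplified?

51 bp

Scanning the template, ACACTTAATGATGGTTGA occurs at positions 8–25; this primer anneals to the bottom strand there with its 3' end pointing downstream.
Reverse complement of the reverse primer: AGACGAATGCAAAG. This occurs on the top strand at positions 45–58.
Product length = (reverse-primer end) − (forward-primer start) + 1 = 58 − 8 + 1 = 51 bp.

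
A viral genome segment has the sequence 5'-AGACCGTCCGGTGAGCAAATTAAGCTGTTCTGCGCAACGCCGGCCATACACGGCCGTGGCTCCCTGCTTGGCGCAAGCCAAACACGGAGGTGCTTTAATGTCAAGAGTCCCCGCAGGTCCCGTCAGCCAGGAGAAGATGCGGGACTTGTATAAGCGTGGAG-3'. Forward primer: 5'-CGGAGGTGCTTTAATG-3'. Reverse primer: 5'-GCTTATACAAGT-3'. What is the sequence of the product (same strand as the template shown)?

5'-CGGAGGTGCTTTAATGTCAAGAGTCCCCGCAGGTCCCGTCAGCCAGGAGAAGATGCGGGACTTGTATAAGC-3'

The forward primer matches the template at positions 85–100.
Taking the reverse complement of GCTTATACAAGT gives ACTTGTATAAGC, found at positions 144–155 on the template; the primer anneals here to the top strand with its 3' end pointing upstream.
The product is the template from position 85 through 155 (71 bp).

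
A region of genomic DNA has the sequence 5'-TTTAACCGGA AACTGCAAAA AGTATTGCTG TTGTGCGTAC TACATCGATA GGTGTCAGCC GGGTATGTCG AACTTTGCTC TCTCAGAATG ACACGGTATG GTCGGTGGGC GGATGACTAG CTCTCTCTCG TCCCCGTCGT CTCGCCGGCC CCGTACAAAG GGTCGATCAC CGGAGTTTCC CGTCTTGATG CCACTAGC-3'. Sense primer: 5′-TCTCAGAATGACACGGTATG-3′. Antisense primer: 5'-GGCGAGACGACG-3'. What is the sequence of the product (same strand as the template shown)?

Scanning the template, TCTCAGAATGACACGGTATG occurs at positions 81–100; this primer anneals to the bottom strand there with its 3' end pointing downstream.
Reverse complement of the reverse primer: CGTCGTCTCGCC. This occurs on the top strand at positions 135–146.
The product is the template from position 81 through 146 (66 bp).

5'-TCTCAGAATGACACGGTATGGTCGGTGGGCGGATGACTAGCTCTCTCTCGTCCCCGTCGTCTCGCC-3'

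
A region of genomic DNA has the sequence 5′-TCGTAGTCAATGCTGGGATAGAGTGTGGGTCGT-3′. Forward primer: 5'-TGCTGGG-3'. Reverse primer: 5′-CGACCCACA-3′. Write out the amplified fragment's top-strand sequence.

5'-TGCTGGGATAGAGTGTGGGTCG-3'

The forward primer matches the template at positions 11–17.
The reverse primer's reverse complement is TGTGGGTCG, which matches the template at positions 24–32.
The product is the template from position 11 through 32 (22 bp).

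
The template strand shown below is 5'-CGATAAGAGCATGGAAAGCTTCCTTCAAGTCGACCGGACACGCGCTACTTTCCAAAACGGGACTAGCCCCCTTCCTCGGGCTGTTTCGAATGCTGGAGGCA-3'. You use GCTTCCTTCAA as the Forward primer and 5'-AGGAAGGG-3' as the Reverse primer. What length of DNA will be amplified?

Forward primer GCTTCCTTCAA is found on the top strand at positions 18–28.
Reverse complement of the reverse primer: CCCTTCCT. This occurs on the top strand at positions 69–76.
Amplicon spans positions 18–76: 59 bp.

59 bp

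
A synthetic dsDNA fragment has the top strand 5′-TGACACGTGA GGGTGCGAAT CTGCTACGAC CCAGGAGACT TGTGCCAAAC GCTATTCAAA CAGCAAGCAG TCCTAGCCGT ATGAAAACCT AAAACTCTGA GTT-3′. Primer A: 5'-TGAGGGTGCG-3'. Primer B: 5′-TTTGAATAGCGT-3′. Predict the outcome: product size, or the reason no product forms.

Yes — a 53 bp product.

Primer A (TGAGGGTGCG) matches the top strand at positions 8–17; it acts as a forward primer.
Primer B's reverse complement is ACGCTATTCAAA, matching the top strand at positions 49–60; it acts as a reverse primer.
The 3' ends face each other across positions 8–60, giving a 53 bp product.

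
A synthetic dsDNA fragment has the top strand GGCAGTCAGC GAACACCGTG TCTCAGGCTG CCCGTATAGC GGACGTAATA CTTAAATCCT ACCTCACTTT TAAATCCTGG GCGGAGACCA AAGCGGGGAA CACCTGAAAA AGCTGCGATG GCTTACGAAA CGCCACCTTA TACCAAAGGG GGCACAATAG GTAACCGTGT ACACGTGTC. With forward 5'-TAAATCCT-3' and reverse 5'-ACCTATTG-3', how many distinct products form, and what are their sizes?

The forward primer TAAATCCT matches the top strand at positions 53–60, 71–78.
The reverse primer's reverse complement is CAATAGGT, matching at positions 155–162.
Each forward site pairs with the reverse site to give a product ending at position 162: sizes 110, 92 bp.

Two products: 110 bp, 92 bp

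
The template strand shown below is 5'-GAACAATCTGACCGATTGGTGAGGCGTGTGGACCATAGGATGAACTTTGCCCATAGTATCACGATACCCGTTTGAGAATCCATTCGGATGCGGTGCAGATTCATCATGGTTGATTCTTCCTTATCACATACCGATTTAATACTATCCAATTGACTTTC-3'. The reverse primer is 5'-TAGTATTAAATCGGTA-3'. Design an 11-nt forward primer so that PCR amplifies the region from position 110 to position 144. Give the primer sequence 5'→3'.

5'-TTGATTCTTCC-3'

The reverse primer's reverse complement TACCGATTTAATACTA matches the template at positions 129–144; the product starts at position 110.
The forward primer is identical to the top strand over positions 110–120: TTGATTCTTCC.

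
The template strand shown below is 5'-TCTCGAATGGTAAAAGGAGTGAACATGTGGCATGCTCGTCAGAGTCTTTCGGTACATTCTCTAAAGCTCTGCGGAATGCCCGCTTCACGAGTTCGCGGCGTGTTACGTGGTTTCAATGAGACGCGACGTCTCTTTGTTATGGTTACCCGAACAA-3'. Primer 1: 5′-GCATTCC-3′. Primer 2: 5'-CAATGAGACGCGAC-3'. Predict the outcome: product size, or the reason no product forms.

No product — the primers' 3' ends point away from each other.

Primer 1 (GCATTCC) has reverse complement GGAATGC, which matches the top strand at positions 73–79; primer 1 anneals to the top strand there with its 3' end pointing upstream toward position 73.
Primer 2 (CAATGAGACGCGAC) matches the top strand directly at positions 114–127; it anneals to the bottom strand with its 3' end pointing downstream toward position 127.
The 3' ends diverge (primer 1 extends toward position 1, primer 2 toward position 154), so the primers never converge on a shared product.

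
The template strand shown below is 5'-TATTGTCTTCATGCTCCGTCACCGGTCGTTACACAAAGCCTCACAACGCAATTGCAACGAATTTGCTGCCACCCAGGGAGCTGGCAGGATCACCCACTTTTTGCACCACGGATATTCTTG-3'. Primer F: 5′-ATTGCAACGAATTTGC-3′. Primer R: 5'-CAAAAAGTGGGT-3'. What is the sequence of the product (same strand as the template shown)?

5'-ATTGCAACGAATTTGCTGCCACCCAGGGAGCTGGCAGGATCACCCACTTTTTG-3'

Scanning the template, ATTGCAACGAATTTGC occurs at positions 51–66; this primer anneals to the bottom strand there with its 3' end pointing downstream.
Reverse complement of the reverse primer: ACCCACTTTTTG. This occurs on the top strand at positions 92–103.
The product is the template from position 51 through 103 (53 bp).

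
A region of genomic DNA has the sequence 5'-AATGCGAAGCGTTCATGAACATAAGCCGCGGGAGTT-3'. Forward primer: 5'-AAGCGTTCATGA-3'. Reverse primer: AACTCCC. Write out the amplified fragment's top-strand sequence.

5'-AAGCGTTCATGAACATAAGCCGCGGGAGTT-3'

The forward primer matches the template at positions 7–18.
Reverse complement of the reverse primer: GGGAGTT. This occurs on the top strand at positions 30–36.
The product is the template from position 7 through 36 (30 bp).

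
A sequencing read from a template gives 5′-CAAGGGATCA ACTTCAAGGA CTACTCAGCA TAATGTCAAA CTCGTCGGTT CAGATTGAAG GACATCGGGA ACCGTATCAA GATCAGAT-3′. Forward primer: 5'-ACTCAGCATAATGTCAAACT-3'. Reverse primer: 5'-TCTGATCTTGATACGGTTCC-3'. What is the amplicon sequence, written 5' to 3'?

5'-ACTCAGCATAATGTCAAACTCGTCGGTTCAGATTGAAGGACATCGGGAACCGTATCAAGATCAGA-3'

The forward primer matches the template at positions 23–42.
Taking the reverse complement of TCTGATCTTGATACGGTTCC gives GGAACCGTATCAAGATCAGA, found at positions 68–87 on the template; the primer anneals here to the top strand with its 3' end pointing upstream.
The product is the template from position 23 through 87 (65 bp).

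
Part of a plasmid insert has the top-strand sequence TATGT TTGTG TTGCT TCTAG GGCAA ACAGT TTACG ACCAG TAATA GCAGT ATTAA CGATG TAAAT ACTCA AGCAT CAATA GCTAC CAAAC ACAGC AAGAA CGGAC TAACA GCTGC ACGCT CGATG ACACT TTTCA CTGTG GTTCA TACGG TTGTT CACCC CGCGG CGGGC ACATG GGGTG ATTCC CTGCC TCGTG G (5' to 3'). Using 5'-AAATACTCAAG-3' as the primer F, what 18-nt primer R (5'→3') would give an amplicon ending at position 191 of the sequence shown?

5'-AGGCAGGGAATCACCCCA-3'

The forward primer binds at positions 62–72; the product's 3' end on the top strand is position 191.
The reverse primer anneals to the top strand over positions 174–191, i.e. to TGGGGTGATTCCCTGCCT.
Its sequence written 5'→3' is the reverse complement: AGGCAGGGAATCACCCCA.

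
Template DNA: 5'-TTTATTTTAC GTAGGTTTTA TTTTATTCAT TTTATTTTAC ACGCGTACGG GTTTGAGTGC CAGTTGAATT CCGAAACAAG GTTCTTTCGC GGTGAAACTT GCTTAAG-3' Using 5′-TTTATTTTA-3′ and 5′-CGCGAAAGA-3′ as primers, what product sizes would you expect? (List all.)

The forward primer TTTATTTTA matches the top strand at positions 1–9, 17–25, 31–39.
The reverse primer's reverse complement is TCTTTCGCG, matching at positions 83–91.
Each forward site pairs with the reverse site to give a product ending at position 91: sizes 91, 75, 61 bp.

91 bp, 75 bp, 61 bp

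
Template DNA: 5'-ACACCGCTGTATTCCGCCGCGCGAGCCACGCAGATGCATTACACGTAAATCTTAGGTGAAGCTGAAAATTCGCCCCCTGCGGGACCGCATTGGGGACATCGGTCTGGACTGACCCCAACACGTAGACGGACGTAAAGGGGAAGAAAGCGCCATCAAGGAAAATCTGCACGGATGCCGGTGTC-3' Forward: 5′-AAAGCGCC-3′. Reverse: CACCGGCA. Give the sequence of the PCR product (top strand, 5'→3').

5'-AAAGCGCCATCAAGGAAAATCTGCACGGATGCCGGTG-3'

Scanning the template, AAAGCGCC occurs at positions 144–151; this primer anneals to the bottom strand there with its 3' end pointing downstream.
The reverse primer's reverse complement is TGCCGGTG, which matches the template at positions 173–180.
The product is the template from position 144 through 180 (37 bp).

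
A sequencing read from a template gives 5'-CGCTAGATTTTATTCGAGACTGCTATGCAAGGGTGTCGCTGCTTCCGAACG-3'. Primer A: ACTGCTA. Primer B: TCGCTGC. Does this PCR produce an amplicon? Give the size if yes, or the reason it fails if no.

Primer A (ACTGCTA) matches the top strand at positions 19–25 (3' end points downstream).
Primer B (TCGCTGC) also matches the top strand directly, at positions 36–42 — its reverse complement GCAGCGA is not present.
Both primers anneal to the bottom strand with 3' ends pointing the same way, so neither can prime synthesis back toward the other.

No product — both primers anneal to the same strand and extend in the same direction.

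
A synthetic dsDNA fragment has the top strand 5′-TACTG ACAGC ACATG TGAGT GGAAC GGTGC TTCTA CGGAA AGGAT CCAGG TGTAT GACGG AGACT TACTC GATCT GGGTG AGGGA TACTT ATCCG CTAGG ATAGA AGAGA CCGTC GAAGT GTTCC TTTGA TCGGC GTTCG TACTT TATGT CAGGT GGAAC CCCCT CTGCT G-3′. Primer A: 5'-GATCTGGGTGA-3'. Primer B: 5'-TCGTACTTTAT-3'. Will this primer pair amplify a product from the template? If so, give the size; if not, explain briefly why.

No product — both primers anneal to the same strand and extend in the same direction.

Primer A (GATCTGGGTGA) matches the top strand at positions 71–81 (3' end points downstream).
Primer B (TCGTACTTTAT) also matches the top strand directly, at positions 138–148 — its reverse complement ATAAAGTACGA is not present.
Both primers anneal to the bottom strand with 3' ends pointing the same way, so neither can prime synthesis back toward the other.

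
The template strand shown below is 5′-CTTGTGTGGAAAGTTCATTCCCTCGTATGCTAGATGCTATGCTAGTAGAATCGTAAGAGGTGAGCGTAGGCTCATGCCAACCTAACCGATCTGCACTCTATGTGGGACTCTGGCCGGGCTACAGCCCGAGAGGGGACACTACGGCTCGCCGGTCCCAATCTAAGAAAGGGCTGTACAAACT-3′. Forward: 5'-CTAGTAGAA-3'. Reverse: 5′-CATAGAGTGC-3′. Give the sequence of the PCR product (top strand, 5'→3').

5'-CTAGTAGAATCGTAAGAGGTGAGCGTAGGCTCATGCCAACCTAACCGATCTGCACTCTATG-3'

Forward primer CTAGTAGAA is found on the top strand at positions 42–50.
Taking the reverse complement of CATAGAGTGC gives GCACTCTATG, found at positions 93–102 on the template; the primer anneals here to the top strand with its 3' end pointing upstream.
The product is the template from position 42 through 102 (61 bp).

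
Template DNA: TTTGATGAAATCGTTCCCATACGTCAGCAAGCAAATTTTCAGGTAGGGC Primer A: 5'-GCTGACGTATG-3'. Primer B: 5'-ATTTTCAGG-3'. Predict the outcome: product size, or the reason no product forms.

No product — the primers' 3' ends point away from each other.

Primer A (GCTGACGTATG) has reverse complement CATACGTCAGC, which matches the top strand at positions 18–28; primer A anneals to the top strand there with its 3' end pointing upstream toward position 18.
Primer B (ATTTTCAGG) matches the top strand directly at positions 35–43; it anneals to the bottom strand with its 3' end pointing downstream toward position 43.
The 3' ends diverge (primer A extends toward position 1, primer B toward position 49), so the primers never converge on a shared product.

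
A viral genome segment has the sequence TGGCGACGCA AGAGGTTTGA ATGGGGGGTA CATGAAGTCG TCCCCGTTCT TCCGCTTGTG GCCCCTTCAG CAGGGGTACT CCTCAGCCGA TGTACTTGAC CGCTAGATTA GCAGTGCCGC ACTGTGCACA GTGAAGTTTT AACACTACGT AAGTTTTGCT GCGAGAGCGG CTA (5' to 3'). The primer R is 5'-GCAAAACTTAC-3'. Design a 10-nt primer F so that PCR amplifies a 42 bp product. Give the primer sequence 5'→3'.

5'-CGCACTGTGC-3'

The reverse primer's reverse complement GTAAGTTTTGC matches the template at positions 149–159, so the product ends at position 159.
A 42 bp product then starts at position 159 − 42 + 1 = 118.
The forward primer is identical to the top strand there: CGCACTGTGC.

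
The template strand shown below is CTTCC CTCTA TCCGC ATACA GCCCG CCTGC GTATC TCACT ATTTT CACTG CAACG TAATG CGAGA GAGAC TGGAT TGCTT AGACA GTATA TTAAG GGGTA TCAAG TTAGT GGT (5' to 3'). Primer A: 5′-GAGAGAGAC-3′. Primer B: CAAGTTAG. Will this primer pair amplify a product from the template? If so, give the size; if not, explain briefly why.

Primer A (GAGAGAGAC) matches the top strand at positions 62–70 (3' end points downstream).
Primer B (CAAGTTAG) also matches the top strand directly, at positions 102–109 — its reverse complement CTAACTTG is not present.
Both primers anneal to the bottom strand with 3' ends pointing the same way, so neither can prime synthesis back toward the other.

No product — both primers anneal to the same strand and extend in the same direction.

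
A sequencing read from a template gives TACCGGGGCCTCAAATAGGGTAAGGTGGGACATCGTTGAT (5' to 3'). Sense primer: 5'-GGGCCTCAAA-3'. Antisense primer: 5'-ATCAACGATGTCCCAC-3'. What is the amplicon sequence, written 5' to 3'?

The forward primer matches the template at positions 6–15.
The reverse primer's reverse complement is GTGGGACATCGTTGAT, which matches the template at positions 25–40.
The product is the template from position 6 through 40 (35 bp).

5'-GGGCCTCAAATAGGGTAAGGTGGGACATCGTTGAT-3'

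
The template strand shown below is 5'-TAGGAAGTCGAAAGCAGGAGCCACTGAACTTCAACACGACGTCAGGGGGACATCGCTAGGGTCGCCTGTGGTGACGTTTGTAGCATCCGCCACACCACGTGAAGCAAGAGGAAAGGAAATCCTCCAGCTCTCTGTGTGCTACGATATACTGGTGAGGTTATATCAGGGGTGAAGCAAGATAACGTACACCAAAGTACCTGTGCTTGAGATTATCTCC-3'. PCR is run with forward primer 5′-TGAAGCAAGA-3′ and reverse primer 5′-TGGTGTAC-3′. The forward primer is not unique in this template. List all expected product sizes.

92 bp, 22 bp

The forward primer TGAAGCAAGA matches the top strand at positions 100–109, 170–179.
The reverse primer's reverse complement is GTACACCA, matching at positions 184–191.
Each forward site pairs with the reverse site to give a product ending at position 191: sizes 92, 22 bp.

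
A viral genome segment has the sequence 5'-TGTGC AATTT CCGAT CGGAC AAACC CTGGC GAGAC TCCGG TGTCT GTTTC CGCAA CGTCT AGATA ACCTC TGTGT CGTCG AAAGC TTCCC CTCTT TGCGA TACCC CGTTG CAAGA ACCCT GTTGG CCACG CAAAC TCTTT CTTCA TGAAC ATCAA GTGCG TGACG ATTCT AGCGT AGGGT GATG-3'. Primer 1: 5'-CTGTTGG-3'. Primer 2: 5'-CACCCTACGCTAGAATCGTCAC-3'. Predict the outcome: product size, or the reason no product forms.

Yes — a 63 bp product.

Primer 1 (CTGTTGG) matches the top strand at positions 119–125; it acts as a forward primer.
Primer 2's reverse complement is GTGACGATTCTAGCGTAGGGTG, matching the top strand at positions 160–181; it acts as a reverse primer.
The 3' ends face each other across positions 119–181, giving a 63 bp product.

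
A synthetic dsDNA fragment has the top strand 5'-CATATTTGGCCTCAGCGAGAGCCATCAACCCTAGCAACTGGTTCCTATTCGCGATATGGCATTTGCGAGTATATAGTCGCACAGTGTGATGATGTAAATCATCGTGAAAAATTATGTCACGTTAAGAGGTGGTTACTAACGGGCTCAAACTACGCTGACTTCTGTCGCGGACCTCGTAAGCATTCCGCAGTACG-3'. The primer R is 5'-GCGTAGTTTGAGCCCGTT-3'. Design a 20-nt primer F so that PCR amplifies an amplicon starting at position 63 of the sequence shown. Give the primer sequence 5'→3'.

5'-TTGCGAGTATATAGTCGCAC-3'

The reverse primer's reverse complement AACGGGCTCAAACTACGC matches the template at positions 138–155; the product starts at position 63.
The forward primer is identical to the top strand over positions 63–82: TTGCGAGTATATAGTCGCAC.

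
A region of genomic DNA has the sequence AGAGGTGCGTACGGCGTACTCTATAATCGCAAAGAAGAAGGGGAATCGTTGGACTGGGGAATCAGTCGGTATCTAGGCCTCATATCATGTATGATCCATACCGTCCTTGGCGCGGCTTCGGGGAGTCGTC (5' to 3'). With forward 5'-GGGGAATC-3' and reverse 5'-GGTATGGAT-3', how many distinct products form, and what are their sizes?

The forward primer GGGGAATC matches the top strand at positions 40–47, 56–63.
The reverse primer's reverse complement is ATCCATACC, matching at positions 94–102.
Each forward site pairs with the reverse site to give a product ending at position 102: sizes 63, 47 bp.

Two products: 63 bp, 47 bp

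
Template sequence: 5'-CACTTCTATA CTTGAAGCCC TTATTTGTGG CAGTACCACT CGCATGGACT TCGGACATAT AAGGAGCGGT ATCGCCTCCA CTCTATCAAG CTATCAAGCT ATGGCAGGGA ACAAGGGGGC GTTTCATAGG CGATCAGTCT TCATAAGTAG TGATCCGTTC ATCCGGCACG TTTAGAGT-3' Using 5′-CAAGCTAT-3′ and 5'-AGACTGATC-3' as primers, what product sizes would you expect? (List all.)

The forward primer CAAGCTAT matches the top strand at positions 87–94, 95–102.
The reverse primer's reverse complement is GATCAGTCT, matching at positions 132–140.
Each forward site pairs with the reverse site to give a product ending at position 140: sizes 54, 46 bp.

54 bp, 46 bp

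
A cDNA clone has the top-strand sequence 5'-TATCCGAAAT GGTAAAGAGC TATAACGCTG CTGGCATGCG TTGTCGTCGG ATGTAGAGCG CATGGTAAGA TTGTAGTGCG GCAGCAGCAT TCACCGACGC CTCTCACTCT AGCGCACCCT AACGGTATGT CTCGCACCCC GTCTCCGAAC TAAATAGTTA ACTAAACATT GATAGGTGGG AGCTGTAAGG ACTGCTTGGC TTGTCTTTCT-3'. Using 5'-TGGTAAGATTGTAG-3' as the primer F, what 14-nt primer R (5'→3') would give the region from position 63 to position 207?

5'-AAGACAAGCCAAGC-3'

The product's 3' end on the top strand is position 207.
The reverse primer anneals to the top strand over positions 194–207, i.e. to GCTTGGCTTGTCTT.
Its sequence written 5'→3' is the reverse complement: AAGACAAGCCAAGC.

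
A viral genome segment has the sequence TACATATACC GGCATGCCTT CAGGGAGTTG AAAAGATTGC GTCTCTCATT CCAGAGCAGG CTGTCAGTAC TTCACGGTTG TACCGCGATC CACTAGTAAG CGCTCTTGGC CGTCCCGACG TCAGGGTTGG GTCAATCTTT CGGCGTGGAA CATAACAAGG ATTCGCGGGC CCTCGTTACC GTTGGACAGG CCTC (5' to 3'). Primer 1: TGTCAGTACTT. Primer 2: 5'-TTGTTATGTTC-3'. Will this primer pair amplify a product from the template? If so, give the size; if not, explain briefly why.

Yes — a 97 bp product.

Primer 1 (TGTCAGTACTT) matches the top strand at positions 62–72; it acts as a forward primer.
Primer 2's reverse complement is GAACATAACAA, matching the top strand at positions 148–158; it acts as a reverse primer.
The 3' ends face each other across positions 62–158, giving a 97 bp product.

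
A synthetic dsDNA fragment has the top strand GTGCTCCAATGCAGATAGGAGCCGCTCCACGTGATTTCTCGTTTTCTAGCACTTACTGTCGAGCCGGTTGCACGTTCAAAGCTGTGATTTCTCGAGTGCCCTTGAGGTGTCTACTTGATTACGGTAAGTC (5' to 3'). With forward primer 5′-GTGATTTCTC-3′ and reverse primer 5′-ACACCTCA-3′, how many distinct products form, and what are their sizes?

The forward primer GTGATTTCTC matches the top strand at positions 31–40, 84–93.
The reverse primer's reverse complement is TGAGGTGT, matching at positions 103–110.
Each forward site pairs with the reverse site to give a product ending at position 110: sizes 80, 27 bp.

Two products: 80 bp, 27 bp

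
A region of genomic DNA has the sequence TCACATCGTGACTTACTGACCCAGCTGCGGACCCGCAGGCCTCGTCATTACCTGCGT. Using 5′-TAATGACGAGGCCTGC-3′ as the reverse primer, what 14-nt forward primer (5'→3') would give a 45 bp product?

The reverse primer's reverse complement GCAGGCCTCGTCATTA matches the template at positions 35–50, so the product ends at position 50.
A 45 bp product then starts at position 50 − 45 + 1 = 6.
The forward primer is identical to the top strand there: TCGTGACTTACTGA.

5'-TCGTGACTTACTGA-3'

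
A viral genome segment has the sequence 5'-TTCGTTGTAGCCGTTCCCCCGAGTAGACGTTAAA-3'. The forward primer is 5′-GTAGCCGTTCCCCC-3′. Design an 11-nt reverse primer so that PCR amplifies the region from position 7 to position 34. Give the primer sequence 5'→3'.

5'-TTTAACGTCTA-3'

The product's 3' end on the top strand is position 34.
The reverse primer anneals to the top strand over positions 24–34, i.e. to TAGACGTTAAA.
Its sequence written 5'→3' is the reverse complement: TTTAACGTCTA.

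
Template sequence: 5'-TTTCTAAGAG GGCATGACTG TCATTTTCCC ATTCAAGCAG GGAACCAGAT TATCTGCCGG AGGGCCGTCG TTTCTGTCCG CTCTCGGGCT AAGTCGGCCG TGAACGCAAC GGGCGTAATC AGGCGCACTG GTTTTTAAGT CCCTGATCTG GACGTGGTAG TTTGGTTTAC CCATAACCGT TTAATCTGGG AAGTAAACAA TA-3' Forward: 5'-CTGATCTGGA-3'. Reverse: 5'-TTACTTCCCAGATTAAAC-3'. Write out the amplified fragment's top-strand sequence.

Forward primer CTGATCTGGA is found on the top strand at positions 143–152.
Taking the reverse complement of TTACTTCCCAGATTAAAC gives GTTTAATCTGGGAAGTAA, found at positions 179–196 on the template; the primer anneals here to the top strand with its 3' end pointing upstream.
The product is the template from position 143 through 196 (54 bp).

5'-CTGATCTGGACGTGGTAGTTTGGTTTACCCATAACCGTTTAATCTGGGAAGTAA-3'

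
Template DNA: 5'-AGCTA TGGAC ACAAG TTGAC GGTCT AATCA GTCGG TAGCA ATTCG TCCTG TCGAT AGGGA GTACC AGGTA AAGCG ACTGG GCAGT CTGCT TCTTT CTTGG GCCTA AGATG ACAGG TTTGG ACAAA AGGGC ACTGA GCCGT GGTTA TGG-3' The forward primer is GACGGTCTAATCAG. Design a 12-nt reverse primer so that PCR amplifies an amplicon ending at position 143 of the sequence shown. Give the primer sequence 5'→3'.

The forward primer binds at positions 18–31; the product's 3' end on the top strand is position 143.
The reverse primer anneals to the top strand over positions 132–143, i.e. to CTGAGCCGTGGT.
Its sequence written 5'→3' is the reverse complement: ACCACGGCTCAG.

5'-ACCACGGCTCAG-3'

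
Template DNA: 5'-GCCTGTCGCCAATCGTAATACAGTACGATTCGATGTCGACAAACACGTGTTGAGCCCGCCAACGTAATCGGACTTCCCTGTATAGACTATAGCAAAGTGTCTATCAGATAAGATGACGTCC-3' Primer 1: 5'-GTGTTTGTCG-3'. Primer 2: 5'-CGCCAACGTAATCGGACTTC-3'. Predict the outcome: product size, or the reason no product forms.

No product — the primers' 3' ends point away from each other.

Primer 1 (GTGTTTGTCG) has reverse complement CGACAAACAC, which matches the top strand at positions 37–46; primer 1 anneals to the top strand there with its 3' end pointing upstream toward position 37.
Primer 2 (CGCCAACGTAATCGGACTTC) matches the top strand directly at positions 57–76; it anneals to the bottom strand with its 3' end pointing downstream toward position 76.
The 3' ends diverge (primer 1 extends toward position 1, primer 2 toward position 121), so the primers never converge on a shared product.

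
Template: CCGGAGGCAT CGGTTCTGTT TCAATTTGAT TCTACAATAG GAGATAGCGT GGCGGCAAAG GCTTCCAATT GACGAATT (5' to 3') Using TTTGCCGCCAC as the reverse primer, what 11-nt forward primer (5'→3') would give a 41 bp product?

The reverse primer's reverse complement GTGGCGGCAAA matches the template at positions 49–59, so the product ends at position 59.
A 41 bp product then starts at position 59 − 41 + 1 = 19.
The forward primer is identical to the top strand there: TTTCAATTTGA.

5'-TTTCAATTTGA-3'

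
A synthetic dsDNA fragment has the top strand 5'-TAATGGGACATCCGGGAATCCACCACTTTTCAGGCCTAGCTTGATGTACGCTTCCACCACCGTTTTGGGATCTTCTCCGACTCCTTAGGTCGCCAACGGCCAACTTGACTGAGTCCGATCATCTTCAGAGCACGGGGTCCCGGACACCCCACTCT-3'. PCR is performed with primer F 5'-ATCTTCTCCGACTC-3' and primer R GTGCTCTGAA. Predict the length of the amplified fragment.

64 bp

Forward primer ATCTTCTCCGACTC is found on the top strand at positions 70–83.
Taking the reverse complement of GTGCTCTGAA gives TTCAGAGCAC, found at positions 124–133 on the template; the primer anneals here to the top strand with its 3' end pointing upstream.
Amplicon spans positions 70–133: 64 bp.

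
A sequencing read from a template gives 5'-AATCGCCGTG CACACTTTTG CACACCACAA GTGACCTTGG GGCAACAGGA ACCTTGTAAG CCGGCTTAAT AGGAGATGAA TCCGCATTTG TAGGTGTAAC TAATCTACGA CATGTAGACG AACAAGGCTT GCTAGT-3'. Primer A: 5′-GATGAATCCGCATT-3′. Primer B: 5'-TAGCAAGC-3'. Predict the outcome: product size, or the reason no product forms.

Primer A (GATGAATCCGCATT) matches the top strand at positions 75–88; it acts as a forward primer.
Primer B's reverse complement is GCTTGCTA, matching the top strand at positions 127–134; it acts as a reverse primer.
The 3' ends face each other across positions 75–134, giving a 60 bp product.

Yes — a 60 bp product.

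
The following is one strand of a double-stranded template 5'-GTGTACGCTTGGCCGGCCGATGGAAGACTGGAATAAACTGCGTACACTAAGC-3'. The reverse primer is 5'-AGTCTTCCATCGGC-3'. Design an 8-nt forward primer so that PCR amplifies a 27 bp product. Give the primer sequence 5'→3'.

5'-GTACGCTT-3'

The reverse primer's reverse complement GCCGATGGAAGACT matches the template at positions 16–29, so the product ends at position 29.
A 27 bp product then starts at position 29 − 27 + 1 = 3.
The forward primer is identical to the top strand there: GTACGCTT.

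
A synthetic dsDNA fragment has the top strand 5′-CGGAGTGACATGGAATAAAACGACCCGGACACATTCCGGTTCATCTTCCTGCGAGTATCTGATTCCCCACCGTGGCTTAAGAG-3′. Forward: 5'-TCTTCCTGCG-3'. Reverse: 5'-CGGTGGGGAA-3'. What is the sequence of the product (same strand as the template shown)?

5'-TCTTCCTGCGAGTATCTGATTCCCCACCG-3'

Scanning the template, TCTTCCTGCG occurs at positions 44–53; this primer anneals to the bottom strand there with its 3' end pointing downstream.
Reverse complement of the reverse primer: TTCCCCACCG. This occurs on the top strand at positions 63–72.
The product is the template from position 44 through 72 (29 bp).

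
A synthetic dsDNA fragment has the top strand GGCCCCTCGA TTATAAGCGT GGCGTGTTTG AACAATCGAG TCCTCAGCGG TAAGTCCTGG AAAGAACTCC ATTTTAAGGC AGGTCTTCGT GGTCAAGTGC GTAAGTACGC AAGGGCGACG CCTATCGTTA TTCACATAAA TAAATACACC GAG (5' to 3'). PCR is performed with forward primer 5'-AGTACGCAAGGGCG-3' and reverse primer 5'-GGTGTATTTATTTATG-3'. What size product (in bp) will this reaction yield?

47 bp

Scanning the template, AGTACGCAAGGGCG occurs at positions 104–117; this primer anneals to the bottom strand there with its 3' end pointing downstream.
Reverse complement of the reverse primer: CATAAATAAATACACC. This occurs on the top strand at positions 135–150.
Product length = (reverse-primer end) − (forward-primer start) + 1 = 150 − 104 + 1 = 47 bp.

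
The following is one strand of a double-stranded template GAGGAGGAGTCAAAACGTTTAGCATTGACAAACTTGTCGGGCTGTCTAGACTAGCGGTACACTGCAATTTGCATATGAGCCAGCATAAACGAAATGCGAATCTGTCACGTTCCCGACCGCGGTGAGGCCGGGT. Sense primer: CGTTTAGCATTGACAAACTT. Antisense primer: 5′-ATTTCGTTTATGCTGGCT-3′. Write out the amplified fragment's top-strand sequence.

The forward primer matches the template at positions 16–35.
Reverse complement of the reverse primer: AGCCAGCATAAACGAAAT. This occurs on the top strand at positions 78–95.
The product is the template from position 16 through 95 (80 bp).

5'-CGTTTAGCATTGACAAACTTGTCGGGCTGTCTAGACTAGCGGTACACTGCAATTTGCATATGAGCCAGCATAAACGAAAT-3'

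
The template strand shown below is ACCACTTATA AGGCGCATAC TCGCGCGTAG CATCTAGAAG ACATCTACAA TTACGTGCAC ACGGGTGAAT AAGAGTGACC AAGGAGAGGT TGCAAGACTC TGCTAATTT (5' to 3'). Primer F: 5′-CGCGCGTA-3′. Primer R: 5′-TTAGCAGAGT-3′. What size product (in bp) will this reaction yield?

Scanning the template, CGCGCGTA occurs at positions 22–29; this primer anneals to the bottom strand there with its 3' end pointing downstream.
The reverse primer's reverse complement is ACTCTGCTAA, which matches the template at positions 97–106.
Amplicon spans positions 22–106: 85 bp.

85 bp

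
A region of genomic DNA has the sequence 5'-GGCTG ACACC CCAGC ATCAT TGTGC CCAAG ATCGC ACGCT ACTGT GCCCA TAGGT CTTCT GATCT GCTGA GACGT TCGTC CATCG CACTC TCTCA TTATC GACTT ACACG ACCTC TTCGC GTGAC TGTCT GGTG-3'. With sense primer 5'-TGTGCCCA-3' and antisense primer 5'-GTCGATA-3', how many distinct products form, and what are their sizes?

The forward primer TGTGCCCA matches the top strand at positions 21–28, 43–50.
The reverse primer's reverse complement is TATCGAC, matching at positions 97–103.
Each forward site pairs with the reverse site to give a product ending at position 103: sizes 83, 61 bp.

Two products: 83 bp, 61 bp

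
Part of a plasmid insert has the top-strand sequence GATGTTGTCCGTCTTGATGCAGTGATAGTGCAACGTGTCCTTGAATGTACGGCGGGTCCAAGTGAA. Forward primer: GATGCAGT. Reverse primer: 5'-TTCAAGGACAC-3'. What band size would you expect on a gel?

Scanning the template, GATGCAGT occurs at positions 16–23; this primer anneals to the bottom strand there with its 3' end pointing downstream.
The reverse primer's reverse complement is GTGTCCTTGAA, which matches the template at positions 35–45.
Amplicon spans positions 16–45: 30 bp.

30 bp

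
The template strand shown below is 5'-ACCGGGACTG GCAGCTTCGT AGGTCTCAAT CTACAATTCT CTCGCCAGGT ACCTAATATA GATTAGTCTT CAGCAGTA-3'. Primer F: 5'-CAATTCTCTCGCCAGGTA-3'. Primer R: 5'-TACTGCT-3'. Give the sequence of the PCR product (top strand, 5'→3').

Scanning the template, CAATTCTCTCGCCAGGTA occurs at positions 34–51; this primer anneals to the bottom strand there with its 3' end pointing downstream.
Taking the reverse complement of TACTGCT gives AGCAGTA, found at positions 72–78 on the template; the primer anneals here to the top strand with its 3' end pointing upstream.
The product is the template from position 34 through 78 (45 bp).

5'-CAATTCTCTCGCCAGGTACCTAATATAGATTAGTCTTCAGCAGTA-3'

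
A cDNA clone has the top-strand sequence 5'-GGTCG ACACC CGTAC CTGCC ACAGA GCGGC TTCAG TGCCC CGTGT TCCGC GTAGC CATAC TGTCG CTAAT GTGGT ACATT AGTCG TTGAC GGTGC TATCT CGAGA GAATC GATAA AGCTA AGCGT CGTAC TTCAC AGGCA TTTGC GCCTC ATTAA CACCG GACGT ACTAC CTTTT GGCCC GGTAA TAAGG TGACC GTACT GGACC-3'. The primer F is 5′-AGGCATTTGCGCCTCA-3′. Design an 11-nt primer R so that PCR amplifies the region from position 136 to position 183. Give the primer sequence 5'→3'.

5'-ACCGGGCCAAA-3'

The product's 3' end on the top strand is position 183.
The reverse primer anneals to the top strand over positions 173–183, i.e. to TTTGGCCCGGT.
Its sequence written 5'→3' is the reverse complement: ACCGGGCCAAA.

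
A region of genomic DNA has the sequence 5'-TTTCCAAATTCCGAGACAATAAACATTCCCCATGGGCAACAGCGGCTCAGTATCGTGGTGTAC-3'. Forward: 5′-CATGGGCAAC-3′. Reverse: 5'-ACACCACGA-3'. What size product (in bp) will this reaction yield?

Forward primer CATGGGCAAC is found on the top strand at positions 31–40.
Reverse complement of the reverse primer: TCGTGGTGT. This occurs on the top strand at positions 53–61.
Amplicon spans positions 31–61: 31 bp.

31 bp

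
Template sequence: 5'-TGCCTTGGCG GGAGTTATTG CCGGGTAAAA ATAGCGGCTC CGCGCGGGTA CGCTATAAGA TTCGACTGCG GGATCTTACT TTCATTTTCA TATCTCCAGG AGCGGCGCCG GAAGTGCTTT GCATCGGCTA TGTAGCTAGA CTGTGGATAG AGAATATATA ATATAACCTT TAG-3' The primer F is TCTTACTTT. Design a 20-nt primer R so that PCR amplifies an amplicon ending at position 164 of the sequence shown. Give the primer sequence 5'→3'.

5'-ATATTATATATTCTCTATCC-3'

The forward primer binds at positions 74–82; the product's 3' end on the top strand is position 164.
The reverse primer anneals to the top strand over positions 145–164, i.e. to GGATAGAGAATATATAATAT.
Its sequence written 5'→3' is the reverse complement: ATATTATATATTCTCTATCC.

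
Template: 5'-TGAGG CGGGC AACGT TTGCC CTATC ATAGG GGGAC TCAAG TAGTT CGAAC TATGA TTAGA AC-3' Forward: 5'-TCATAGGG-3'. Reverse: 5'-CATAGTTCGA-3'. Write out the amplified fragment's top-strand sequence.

Forward primer TCATAGGG is found on the top strand at positions 24–31.
The reverse primer's reverse complement is TCGAACTATG, which matches the template at positions 45–54.
The product is the template from position 24 through 54 (31 bp).

5'-TCATAGGGGGACTCAAGTAGTTCGAACTATG-3'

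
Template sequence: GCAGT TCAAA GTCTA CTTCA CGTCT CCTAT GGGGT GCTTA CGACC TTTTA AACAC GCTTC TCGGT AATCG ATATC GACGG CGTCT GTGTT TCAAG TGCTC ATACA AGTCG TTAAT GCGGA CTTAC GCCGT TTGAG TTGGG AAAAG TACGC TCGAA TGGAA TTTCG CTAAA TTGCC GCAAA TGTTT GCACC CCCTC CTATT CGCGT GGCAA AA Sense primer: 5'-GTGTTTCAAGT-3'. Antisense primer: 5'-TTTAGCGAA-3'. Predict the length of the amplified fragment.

85 bp

Forward primer GTGTTTCAAGT is found on the top strand at positions 86–96.
Reverse complement of the reverse primer: TTCGCTAAA. This occurs on the top strand at positions 162–170.
Product length = (reverse-primer end) − (forward-primer start) + 1 = 170 − 86 + 1 = 85 bp.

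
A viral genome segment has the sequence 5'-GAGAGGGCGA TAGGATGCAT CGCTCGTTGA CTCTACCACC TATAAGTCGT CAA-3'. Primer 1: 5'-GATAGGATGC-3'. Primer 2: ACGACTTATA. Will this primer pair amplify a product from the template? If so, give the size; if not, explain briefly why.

Primer 1 (GATAGGATGC) matches the top strand at positions 9–18; it acts as a forward primer.
Primer 2's reverse complement is TATAAGTCGT, matching the top strand at positions 41–50; it acts as a reverse primer.
The 3' ends face each other across positions 9–50, giving a 42 bp product.

Yes — a 42 bp product.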